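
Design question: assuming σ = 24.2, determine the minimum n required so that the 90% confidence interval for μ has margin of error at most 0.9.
n ≥ 1957

For margin E ≤ 0.9:
n ≥ (z* · σ / E)²
n ≥ (1.645 · 24.2 / 0.9)²
n ≥ 1956.49

Minimum n = 1957 (rounding up)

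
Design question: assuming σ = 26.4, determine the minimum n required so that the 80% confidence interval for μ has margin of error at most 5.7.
n ≥ 36

For margin E ≤ 5.7:
n ≥ (z* · σ / E)²
n ≥ (1.282 · 26.4 / 5.7)²
n ≥ 35.26

Minimum n = 36 (rounding up)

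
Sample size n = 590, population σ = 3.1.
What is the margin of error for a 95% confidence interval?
Margin of error = 0.25

Margin of error = z* · σ/√n
= 1.960 · 3.1/√590
= 1.960 · 3.1/24.2899
= 0.25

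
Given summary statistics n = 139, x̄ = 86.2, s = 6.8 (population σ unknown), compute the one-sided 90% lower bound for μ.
μ ≥ 85.46

Lower bound (one-sided):
t* = 1.288 (one-sided for 90%)
Lower bound = x̄ - t* · s/√n = 86.2 - 1.288 · 6.8/√139 = 85.46

We are 90% confident that μ ≥ 85.46.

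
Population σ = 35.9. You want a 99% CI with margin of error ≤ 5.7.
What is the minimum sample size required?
n ≥ 264

For margin E ≤ 5.7:
n ≥ (z* · σ / E)²
n ≥ (2.576 · 35.9 / 5.7)²
n ≥ 263.23

Minimum n = 264 (rounding up)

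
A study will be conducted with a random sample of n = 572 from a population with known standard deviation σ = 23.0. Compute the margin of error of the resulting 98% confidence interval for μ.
Margin of error = 2.24

Margin of error = z* · σ/√n
= 2.326 · 23.0/√572
= 2.326 · 23.0/23.9165
= 2.24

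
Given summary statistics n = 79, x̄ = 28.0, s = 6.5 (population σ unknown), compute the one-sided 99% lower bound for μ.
μ ≥ 26.26

Lower bound (one-sided):
t* = 2.375 (one-sided for 99%)
Lower bound = x̄ - t* · s/√n = 28.0 - 2.375 · 6.5/√79 = 26.26

We are 99% confident that μ ≥ 26.26.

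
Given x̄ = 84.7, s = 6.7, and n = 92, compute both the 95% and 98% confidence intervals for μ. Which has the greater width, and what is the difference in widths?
98% CI is wider by 0.54

df = 91
95% CI: t* = 1.986, (83.31, 86.09), width = 2 · t* · s/√n = 2.77
98% CI: t* = 2.368, (83.05, 86.35), width = 2 · t* · s/√n = 3.31

The 98% CI is wider by 3.31 - 2.77 = 0.54.
Higher confidence requires a wider interval.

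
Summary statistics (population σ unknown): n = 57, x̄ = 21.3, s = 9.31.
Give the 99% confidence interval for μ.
(18.01, 24.59)

t-interval (σ unknown):
df = n - 1 = 56
t* = 2.667 for 99% confidence

Margin of error = t* · s/√n = 2.667 · 9.31/√57 = 3.29

CI: (18.01, 24.59)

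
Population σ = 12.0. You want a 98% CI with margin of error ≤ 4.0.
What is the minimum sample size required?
n ≥ 49

For margin E ≤ 4.0:
n ≥ (z* · σ / E)²
n ≥ (2.326 · 12.0 / 4.0)²
n ≥ 48.69

Minimum n = 49 (rounding up)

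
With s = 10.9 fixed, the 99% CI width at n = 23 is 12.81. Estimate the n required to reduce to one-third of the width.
n ≈ 207

CI width ∝ 1/√n
To reduce width by factor 3, need √n to grow by 3 → need 3² = 9 times as many samples.

Current: n = 23, width = 12.81
New: n = 207, width ≈ 3.94

Width reduced by factor of 12.81/3.94 = 3.25.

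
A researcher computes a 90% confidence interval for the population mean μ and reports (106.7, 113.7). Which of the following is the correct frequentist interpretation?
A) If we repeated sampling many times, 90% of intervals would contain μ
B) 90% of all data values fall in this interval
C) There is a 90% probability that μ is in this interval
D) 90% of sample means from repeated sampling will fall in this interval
A

A) Correct — this is the frequentist long-run coverage interpretation.
B) Wrong — a CI is about the parameter μ, not individual data values.
C) Wrong — μ is fixed; the randomness lives in the interval, not in μ.
D) Wrong — coverage applies to intervals containing μ, not to future x̄ values.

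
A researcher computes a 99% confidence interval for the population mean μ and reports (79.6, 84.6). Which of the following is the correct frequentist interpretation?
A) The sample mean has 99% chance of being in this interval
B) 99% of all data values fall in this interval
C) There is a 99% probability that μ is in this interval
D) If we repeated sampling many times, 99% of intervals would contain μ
D

A) Wrong — x̄ is observed and sits in the interval by construction.
B) Wrong — a CI is about the parameter μ, not individual data values.
C) Wrong — μ is fixed; the randomness lives in the interval, not in μ.
D) Correct — this is the frequentist long-run coverage interpretation.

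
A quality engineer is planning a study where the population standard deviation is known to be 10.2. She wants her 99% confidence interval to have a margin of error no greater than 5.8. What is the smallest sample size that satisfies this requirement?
n ≥ 21

For margin E ≤ 5.8:
n ≥ (z* · σ / E)²
n ≥ (2.576 · 10.2 / 5.8)²
n ≥ 20.52

Minimum n = 21 (rounding up)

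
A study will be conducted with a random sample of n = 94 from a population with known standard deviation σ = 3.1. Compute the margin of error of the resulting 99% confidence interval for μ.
Margin of error = 0.82

Margin of error = z* · σ/√n
= 2.576 · 3.1/√94
= 2.576 · 3.1/9.6954
= 0.82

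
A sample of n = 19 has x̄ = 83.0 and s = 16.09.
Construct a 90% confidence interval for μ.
(76.60, 89.40)

t-interval (σ unknown):
df = n - 1 = 18
t* = 1.734 for 90% confidence

Margin of error = t* · s/√n = 1.734 · 16.09/√19 = 6.40

CI: (76.60, 89.40)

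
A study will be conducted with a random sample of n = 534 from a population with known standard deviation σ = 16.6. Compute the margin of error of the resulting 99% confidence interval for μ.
Margin of error = 1.85

Margin of error = z* · σ/√n
= 2.576 · 16.6/√534
= 2.576 · 16.6/23.1084
= 1.85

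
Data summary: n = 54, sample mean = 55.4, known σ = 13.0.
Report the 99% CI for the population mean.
(50.84, 59.96)

z-interval (σ known):
z* = 2.576 for 99% confidence

Margin of error = z* · σ/√n = 2.576 · 13.0/√54 = 4.56

CI: (55.4 - 4.56, 55.4 + 4.56) = (50.84, 59.96)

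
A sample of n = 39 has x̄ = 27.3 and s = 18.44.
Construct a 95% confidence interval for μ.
(21.32, 33.28)

t-interval (σ unknown):
df = n - 1 = 38
t* = 2.024 for 95% confidence

Margin of error = t* · s/√n = 2.024 · 18.44/√39 = 5.98

CI: (21.32, 33.28)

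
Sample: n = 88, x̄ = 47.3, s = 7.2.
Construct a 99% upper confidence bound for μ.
μ ≤ 49.12

Upper bound (one-sided):
t* = 2.370 (one-sided for 99%)
Upper bound = x̄ + t* · s/√n = 47.3 + 2.370 · 7.2/√88 = 49.12

We are 99% confident that μ ≤ 49.12.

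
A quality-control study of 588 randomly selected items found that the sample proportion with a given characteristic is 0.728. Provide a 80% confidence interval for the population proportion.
(0.704, 0.752)

Proportion CI:
SE = √(p̂(1-p̂)/n) = √(0.728 · 0.272 / 588) = 0.01835

z* = 1.282
Margin = z* · SE = 1.282 · 0.01835 = 0.0235

CI: 0.728 ± 0.0235 = (0.704, 0.752)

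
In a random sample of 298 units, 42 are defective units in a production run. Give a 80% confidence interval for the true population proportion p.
(0.115, 0.167)

Proportion CI:
p̂ = 42/298 = 0.14094
SE = √(p̂(1-p̂)/n) = √(0.14094 · 0.85906 / 298) = 0.02016

z* = 1.282
Margin = z* · SE = 1.282 · 0.02016 = 0.0258

CI: 0.14094 ± 0.0258 = (0.115, 0.167)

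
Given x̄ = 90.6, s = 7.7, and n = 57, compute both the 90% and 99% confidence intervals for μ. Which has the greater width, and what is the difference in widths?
99% CI is wider by 2.03

df = 56
90% CI: t* = 1.673, (88.89, 92.31), width = 2 · t* · s/√n = 3.41
99% CI: t* = 2.667, (87.88, 93.32), width = 2 · t* · s/√n = 5.44

The 99% CI is wider by 5.44 - 3.41 = 2.03.
Higher confidence requires a wider interval.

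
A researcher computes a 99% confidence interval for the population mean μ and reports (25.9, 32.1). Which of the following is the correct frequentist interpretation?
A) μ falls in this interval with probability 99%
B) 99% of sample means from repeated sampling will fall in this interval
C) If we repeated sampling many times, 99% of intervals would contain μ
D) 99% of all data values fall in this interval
C

A) Wrong — μ is fixed; the randomness lives in the interval, not in μ.
B) Wrong — coverage applies to intervals containing μ, not to future x̄ values.
C) Correct — this is the frequentist long-run coverage interpretation.
D) Wrong — a CI is about the parameter μ, not individual data values.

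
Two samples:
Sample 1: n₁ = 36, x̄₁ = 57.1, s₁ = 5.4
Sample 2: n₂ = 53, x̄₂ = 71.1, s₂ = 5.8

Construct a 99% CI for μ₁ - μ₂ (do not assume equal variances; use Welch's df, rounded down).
(-17.17, -10.83)

Difference: x̄₁ - x̄₂ = -14.00
SE = √(s₁²/n₁ + s₂²/n₂) = √(5.4²/36 + 5.8²/53) = 1.2020
df = 78.78 → 78 (Welch–Satterthwaite, rounded down)
t* = 2.640

CI: -14.00 ± 2.640 · 1.2020 = -14.00 ± 3.17 = (-17.17, -10.83)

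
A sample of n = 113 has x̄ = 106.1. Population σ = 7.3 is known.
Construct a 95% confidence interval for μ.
(104.75, 107.45)

z-interval (σ known):
z* = 1.960 for 95% confidence

Margin of error = z* · σ/√n = 1.960 · 7.3/√113 = 1.35

CI: (106.1 - 1.35, 106.1 + 1.35) = (104.75, 107.45)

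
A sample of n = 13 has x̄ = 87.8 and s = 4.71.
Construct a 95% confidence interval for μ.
(84.95, 90.65)

t-interval (σ unknown):
df = n - 1 = 12
t* = 2.179 for 95% confidence

Margin of error = t* · s/√n = 2.179 · 4.71/√13 = 2.85

CI: (84.95, 90.65)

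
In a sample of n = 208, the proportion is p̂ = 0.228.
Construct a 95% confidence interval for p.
(0.171, 0.285)

Proportion CI:
SE = √(p̂(1-p̂)/n) = √(0.228 · 0.772 / 208) = 0.02909

z* = 1.960
Margin = z* · SE = 1.960 · 0.02909 = 0.0570

CI: 0.228 ± 0.0570 = (0.171, 0.285)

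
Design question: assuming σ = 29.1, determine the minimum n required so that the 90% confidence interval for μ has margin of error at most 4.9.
n ≥ 96

For margin E ≤ 4.9:
n ≥ (z* · σ / E)²
n ≥ (1.645 · 29.1 / 4.9)²
n ≥ 95.44

Minimum n = 96 (rounding up)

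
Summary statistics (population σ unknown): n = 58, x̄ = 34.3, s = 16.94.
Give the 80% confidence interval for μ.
(31.42, 37.18)

t-interval (σ unknown):
df = n - 1 = 57
t* = 1.297 for 80% confidence

Margin of error = t* · s/√n = 1.297 · 16.94/√58 = 2.88

CI: (31.42, 37.18)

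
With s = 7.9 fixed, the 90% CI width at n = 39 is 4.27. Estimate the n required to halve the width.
n ≈ 156

CI width ∝ 1/√n
To reduce width by factor 2, need √n to grow by 2 → need 2² = 4 times as many samples.

Current: n = 39, width = 4.27
New: n = 156, width ≈ 2.09

Width reduced by factor of 4.27/2.09 = 2.04.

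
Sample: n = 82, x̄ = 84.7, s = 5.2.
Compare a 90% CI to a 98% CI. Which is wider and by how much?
98% CI is wider by 0.82

df = 81
90% CI: t* = 1.664, (83.74, 85.66), width = 2 · t* · s/√n = 1.91
98% CI: t* = 2.373, (83.34, 86.06), width = 2 · t* · s/√n = 2.73

The 98% CI is wider by 2.73 - 1.91 = 0.82.
Higher confidence requires a wider interval.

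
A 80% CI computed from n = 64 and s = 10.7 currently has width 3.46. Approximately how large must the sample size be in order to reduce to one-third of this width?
n ≈ 576

CI width ∝ 1/√n
To reduce width by factor 3, need √n to grow by 3 → need 3² = 9 times as many samples.

Current: n = 64, width = 3.46
New: n = 576, width ≈ 1.14

Width reduced by factor of 3.46/1.14 = 3.04.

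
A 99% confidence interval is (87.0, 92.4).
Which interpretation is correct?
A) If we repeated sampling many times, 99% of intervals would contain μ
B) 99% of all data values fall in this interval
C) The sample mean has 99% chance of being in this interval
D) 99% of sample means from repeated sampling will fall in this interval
A

A) Correct — this is the frequentist long-run coverage interpretation.
B) Wrong — a CI is about the parameter μ, not individual data values.
C) Wrong — x̄ is observed and sits in the interval by construction.
D) Wrong — coverage applies to intervals containing μ, not to future x̄ values.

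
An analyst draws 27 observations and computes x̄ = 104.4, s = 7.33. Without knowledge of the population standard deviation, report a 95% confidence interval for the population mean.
(101.50, 107.30)

t-interval (σ unknown):
df = n - 1 = 26
t* = 2.056 for 95% confidence

Margin of error = t* · s/√n = 2.056 · 7.33/√27 = 2.90

CI: (101.50, 107.30)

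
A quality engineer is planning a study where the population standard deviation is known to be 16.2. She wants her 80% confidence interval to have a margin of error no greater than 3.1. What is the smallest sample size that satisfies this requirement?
n ≥ 45

For margin E ≤ 3.1:
n ≥ (z* · σ / E)²
n ≥ (1.282 · 16.2 / 3.1)²
n ≥ 44.88

Minimum n = 45 (rounding up)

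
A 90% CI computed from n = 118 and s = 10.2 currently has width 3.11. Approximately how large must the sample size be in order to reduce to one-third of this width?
n ≈ 1062

CI width ∝ 1/√n
To reduce width by factor 3, need √n to grow by 3 → need 3² = 9 times as many samples.

Current: n = 118, width = 3.11
New: n = 1062, width ≈ 1.03

Width reduced by factor of 3.11/1.03 = 3.02.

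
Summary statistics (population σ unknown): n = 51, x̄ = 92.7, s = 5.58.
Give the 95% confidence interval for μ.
(91.13, 94.27)

t-interval (σ unknown):
df = n - 1 = 50
t* = 2.009 for 95% confidence

Margin of error = t* · s/√n = 2.009 · 5.58/√51 = 1.57

CI: (91.13, 94.27)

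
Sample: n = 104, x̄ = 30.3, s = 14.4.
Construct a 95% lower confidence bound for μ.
μ ≥ 27.96

Lower bound (one-sided):
t* = 1.660 (one-sided for 95%)
Lower bound = x̄ - t* · s/√n = 30.3 - 1.660 · 14.4/√104 = 27.96

We are 95% confident that μ ≥ 27.96.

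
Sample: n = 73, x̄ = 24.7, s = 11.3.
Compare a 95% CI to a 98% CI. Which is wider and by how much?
98% CI is wider by 1.02

df = 72
95% CI: t* = 1.993, (22.06, 27.34), width = 2 · t* · s/√n = 5.27
98% CI: t* = 2.379, (21.55, 27.85), width = 2 · t* · s/√n = 6.29

The 98% CI is wider by 6.29 - 5.27 = 1.02.
Higher confidence requires a wider interval.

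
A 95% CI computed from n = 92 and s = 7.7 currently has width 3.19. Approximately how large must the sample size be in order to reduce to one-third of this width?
n ≈ 828

CI width ∝ 1/√n
To reduce width by factor 3, need √n to grow by 3 → need 3² = 9 times as many samples.

Current: n = 92, width = 3.19
New: n = 828, width ≈ 1.05

Width reduced by factor of 3.19/1.05 = 3.04.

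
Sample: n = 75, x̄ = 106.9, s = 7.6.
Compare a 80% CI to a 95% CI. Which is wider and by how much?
95% CI is wider by 1.23

df = 74
80% CI: t* = 1.293, (105.77, 108.03), width = 2 · t* · s/√n = 2.27
95% CI: t* = 1.993, (105.15, 108.65), width = 2 · t* · s/√n = 3.50

The 95% CI is wider by 3.50 - 2.27 = 1.23.
Higher confidence requires a wider interval.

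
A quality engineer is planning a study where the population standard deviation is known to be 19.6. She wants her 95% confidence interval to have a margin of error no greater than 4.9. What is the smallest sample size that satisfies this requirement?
n ≥ 62

For margin E ≤ 4.9:
n ≥ (z* · σ / E)²
n ≥ (1.960 · 19.6 / 4.9)²
n ≥ 61.47

Minimum n = 62 (rounding up)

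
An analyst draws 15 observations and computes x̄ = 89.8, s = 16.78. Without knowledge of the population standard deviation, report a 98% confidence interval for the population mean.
(78.43, 101.17)

t-interval (σ unknown):
df = n - 1 = 14
t* = 2.624 for 98% confidence

Margin of error = t* · s/√n = 2.624 · 16.78/√15 = 11.37

CI: (78.43, 101.17)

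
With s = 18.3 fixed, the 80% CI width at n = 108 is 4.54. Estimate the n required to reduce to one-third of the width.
n ≈ 972

CI width ∝ 1/√n
To reduce width by factor 3, need √n to grow by 3 → need 3² = 9 times as many samples.

Current: n = 108, width = 4.54
New: n = 972, width ≈ 1.50

Width reduced by factor of 4.54/1.50 = 3.03.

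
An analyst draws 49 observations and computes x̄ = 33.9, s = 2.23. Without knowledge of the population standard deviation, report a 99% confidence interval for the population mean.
(33.05, 34.75)

t-interval (σ unknown):
df = n - 1 = 48
t* = 2.682 for 99% confidence

Margin of error = t* · s/√n = 2.682 · 2.23/√49 = 0.85

CI: (33.05, 34.75)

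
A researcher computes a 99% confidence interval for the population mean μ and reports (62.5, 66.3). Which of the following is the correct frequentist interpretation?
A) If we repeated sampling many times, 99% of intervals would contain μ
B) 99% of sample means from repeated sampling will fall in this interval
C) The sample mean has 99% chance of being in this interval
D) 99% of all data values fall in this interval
A

A) Correct — this is the frequentist long-run coverage interpretation.
B) Wrong — coverage applies to intervals containing μ, not to future x̄ values.
C) Wrong — x̄ is observed and sits in the interval by construction.
D) Wrong — a CI is about the parameter μ, not individual data values.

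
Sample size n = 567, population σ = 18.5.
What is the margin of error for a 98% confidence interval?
Margin of error = 1.81

Margin of error = z* · σ/√n
= 2.326 · 18.5/√567
= 2.326 · 18.5/23.8118
= 1.81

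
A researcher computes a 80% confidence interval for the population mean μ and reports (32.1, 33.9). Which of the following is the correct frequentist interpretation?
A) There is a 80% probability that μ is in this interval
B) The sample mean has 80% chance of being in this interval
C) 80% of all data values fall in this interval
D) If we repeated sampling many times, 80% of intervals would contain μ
D

A) Wrong — μ is fixed; the randomness lives in the interval, not in μ.
B) Wrong — x̄ is observed and sits in the interval by construction.
C) Wrong — a CI is about the parameter μ, not individual data values.
D) Correct — this is the frequentist long-run coverage interpretation.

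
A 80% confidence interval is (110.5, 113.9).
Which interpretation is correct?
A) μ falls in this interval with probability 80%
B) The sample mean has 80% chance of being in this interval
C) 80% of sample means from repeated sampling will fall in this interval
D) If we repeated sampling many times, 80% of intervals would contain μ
D

A) Wrong — μ is fixed; the randomness lives in the interval, not in μ.
B) Wrong — x̄ is observed and sits in the interval by construction.
C) Wrong — coverage applies to intervals containing μ, not to future x̄ values.
D) Correct — this is the frequentist long-run coverage interpretation.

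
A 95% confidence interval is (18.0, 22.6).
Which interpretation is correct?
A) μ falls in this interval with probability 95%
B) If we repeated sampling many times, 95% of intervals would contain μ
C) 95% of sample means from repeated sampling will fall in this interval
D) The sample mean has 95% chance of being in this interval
B

A) Wrong — μ is fixed; the randomness lives in the interval, not in μ.
B) Correct — this is the frequentist long-run coverage interpretation.
C) Wrong — coverage applies to intervals containing μ, not to future x̄ values.
D) Wrong — x̄ is observed and sits in the interval by construction.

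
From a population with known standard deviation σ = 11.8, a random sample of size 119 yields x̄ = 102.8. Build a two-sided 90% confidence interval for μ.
(101.02, 104.58)

z-interval (σ known):
z* = 1.645 for 90% confidence

Margin of error = z* · σ/√n = 1.645 · 11.8/√119 = 1.78

CI: (102.8 - 1.78, 102.8 + 1.78) = (101.02, 104.58)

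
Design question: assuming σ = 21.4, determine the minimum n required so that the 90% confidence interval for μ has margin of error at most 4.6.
n ≥ 59

For margin E ≤ 4.6:
n ≥ (z* · σ / E)²
n ≥ (1.645 · 21.4 / 4.6)²
n ≥ 58.57

Minimum n = 59 (rounding up)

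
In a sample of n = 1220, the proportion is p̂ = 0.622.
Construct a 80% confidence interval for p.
(0.604, 0.640)

Proportion CI:
SE = √(p̂(1-p̂)/n) = √(0.622 · 0.378 / 1220) = 0.01388

z* = 1.282
Margin = z* · SE = 1.282 · 0.01388 = 0.0178

CI: 0.622 ± 0.0178 = (0.604, 0.640)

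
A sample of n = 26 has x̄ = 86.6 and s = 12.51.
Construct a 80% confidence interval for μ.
(83.37, 89.83)

t-interval (σ unknown):
df = n - 1 = 25
t* = 1.316 for 80% confidence

Margin of error = t* · s/√n = 1.316 · 12.51/√26 = 3.23

CI: (83.37, 89.83)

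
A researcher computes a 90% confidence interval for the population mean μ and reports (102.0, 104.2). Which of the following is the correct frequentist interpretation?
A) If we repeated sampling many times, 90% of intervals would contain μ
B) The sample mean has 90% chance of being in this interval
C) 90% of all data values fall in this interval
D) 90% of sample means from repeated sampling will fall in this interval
A

A) Correct — this is the frequentist long-run coverage interpretation.
B) Wrong — x̄ is observed and sits in the interval by construction.
C) Wrong — a CI is about the parameter μ, not individual data values.
D) Wrong — coverage applies to intervals containing μ, not to future x̄ values.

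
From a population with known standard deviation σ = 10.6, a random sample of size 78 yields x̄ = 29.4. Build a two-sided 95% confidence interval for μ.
(27.05, 31.75)

z-interval (σ known):
z* = 1.960 for 95% confidence

Margin of error = z* · σ/√n = 1.960 · 10.6/√78 = 2.35

CI: (29.4 - 2.35, 29.4 + 2.35) = (27.05, 31.75)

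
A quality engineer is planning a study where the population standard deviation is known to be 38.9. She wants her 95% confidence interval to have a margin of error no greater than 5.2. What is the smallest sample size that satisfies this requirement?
n ≥ 215

For margin E ≤ 5.2:
n ≥ (z* · σ / E)²
n ≥ (1.960 · 38.9 / 5.2)²
n ≥ 214.98

Minimum n = 215 (rounding up)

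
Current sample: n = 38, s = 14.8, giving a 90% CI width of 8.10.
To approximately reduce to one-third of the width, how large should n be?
n ≈ 342

CI width ∝ 1/√n
To reduce width by factor 3, need √n to grow by 3 → need 3² = 9 times as many samples.

Current: n = 38, width = 8.10
New: n = 342, width ≈ 2.64

Width reduced by factor of 8.10/2.64 = 3.07.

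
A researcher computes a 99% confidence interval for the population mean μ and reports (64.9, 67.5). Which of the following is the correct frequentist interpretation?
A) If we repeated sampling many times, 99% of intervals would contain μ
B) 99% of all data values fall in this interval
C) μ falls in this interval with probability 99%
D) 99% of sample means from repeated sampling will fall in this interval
A

A) Correct — this is the frequentist long-run coverage interpretation.
B) Wrong — a CI is about the parameter μ, not individual data values.
C) Wrong — μ is fixed; the randomness lives in the interval, not in μ.
D) Wrong — coverage applies to intervals containing μ, not to future x̄ values.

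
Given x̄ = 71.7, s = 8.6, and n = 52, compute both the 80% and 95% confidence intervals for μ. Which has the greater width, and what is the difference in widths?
95% CI is wider by 1.69

df = 51
80% CI: t* = 1.298, (70.15, 73.25), width = 2 · t* · s/√n = 3.10
95% CI: t* = 2.008, (69.31, 74.09), width = 2 · t* · s/√n = 4.79

The 95% CI is wider by 4.79 - 3.10 = 1.69.
Higher confidence requires a wider interval.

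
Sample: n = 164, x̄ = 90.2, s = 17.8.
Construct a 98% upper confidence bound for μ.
μ ≤ 93.08

Upper bound (one-sided):
t* = 2.070 (one-sided for 98%)
Upper bound = x̄ + t* · s/√n = 90.2 + 2.070 · 17.8/√164 = 93.08

We are 98% confident that μ ≤ 93.08.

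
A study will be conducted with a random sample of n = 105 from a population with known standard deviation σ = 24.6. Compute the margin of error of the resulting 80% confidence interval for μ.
Margin of error = 3.08

Margin of error = z* · σ/√n
= 1.282 · 24.6/√105
= 1.282 · 24.6/10.2470
= 3.08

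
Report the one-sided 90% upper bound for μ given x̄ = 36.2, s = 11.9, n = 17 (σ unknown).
μ ≤ 40.06

Upper bound (one-sided):
t* = 1.337 (one-sided for 90%)
Upper bound = x̄ + t* · s/√n = 36.2 + 1.337 · 11.9/√17 = 40.06

We are 90% confident that μ ≤ 40.06.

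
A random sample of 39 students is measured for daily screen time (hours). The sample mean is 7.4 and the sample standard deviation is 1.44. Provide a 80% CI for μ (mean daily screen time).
(7.10, 7.70)

t-interval (σ unknown):
df = n - 1 = 38
t* = 1.304 for 80% confidence

Margin of error = t* · s/√n = 1.304 · 1.44/√39 = 0.30

CI: (7.10, 7.70)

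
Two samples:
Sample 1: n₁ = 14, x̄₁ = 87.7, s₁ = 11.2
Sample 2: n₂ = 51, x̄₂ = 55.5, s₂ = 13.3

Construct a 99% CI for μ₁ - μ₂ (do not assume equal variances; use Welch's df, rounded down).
(22.34, 42.06)

Difference: x̄₁ - x̄₂ = 32.20
SE = √(s₁²/n₁ + s₂²/n₂) = √(11.2²/14 + 13.3²/51) = 3.5254
df = 24.07 → 24 (Welch–Satterthwaite, rounded down)
t* = 2.797

CI: 32.20 ± 2.797 · 3.5254 = 32.20 ± 9.86 = (22.34, 42.06)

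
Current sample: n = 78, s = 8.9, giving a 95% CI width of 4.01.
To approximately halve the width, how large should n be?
n ≈ 312

CI width ∝ 1/√n
To reduce width by factor 2, need √n to grow by 2 → need 2² = 4 times as many samples.

Current: n = 78, width = 4.01
New: n = 312, width ≈ 1.98

Width reduced by factor of 4.01/1.98 = 2.03.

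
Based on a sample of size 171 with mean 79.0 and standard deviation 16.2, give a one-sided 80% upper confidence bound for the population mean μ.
μ ≤ 80.05

Upper bound (one-sided):
t* = 0.844 (one-sided for 80%)
Upper bound = x̄ + t* · s/√n = 79.0 + 0.844 · 16.2/√171 = 80.05

We are 80% confident that μ ≤ 80.05.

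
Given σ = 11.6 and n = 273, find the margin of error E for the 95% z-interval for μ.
Margin of error = 1.38

Margin of error = z* · σ/√n
= 1.960 · 11.6/√273
= 1.960 · 11.6/16.5227
= 1.38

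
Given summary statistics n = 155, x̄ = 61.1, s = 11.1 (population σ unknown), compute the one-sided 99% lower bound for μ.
μ ≥ 59.00

Lower bound (one-sided):
t* = 2.351 (one-sided for 99%)
Lower bound = x̄ - t* · s/√n = 61.1 - 2.351 · 11.1/√155 = 59.00

We are 99% confident that μ ≥ 59.00.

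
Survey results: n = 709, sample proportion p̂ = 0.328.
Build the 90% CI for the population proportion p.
(0.299, 0.357)

Proportion CI:
SE = √(p̂(1-p̂)/n) = √(0.328 · 0.672 / 709) = 0.01763

z* = 1.645
Margin = z* · SE = 1.645 · 0.01763 = 0.0290

CI: 0.328 ± 0.0290 = (0.299, 0.357)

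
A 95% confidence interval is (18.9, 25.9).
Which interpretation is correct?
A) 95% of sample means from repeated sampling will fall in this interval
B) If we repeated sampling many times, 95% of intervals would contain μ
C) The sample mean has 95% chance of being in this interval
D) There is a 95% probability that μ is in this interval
B

A) Wrong — coverage applies to intervals containing μ, not to future x̄ values.
B) Correct — this is the frequentist long-run coverage interpretation.
C) Wrong — x̄ is observed and sits in the interval by construction.
D) Wrong — μ is fixed; the randomness lives in the interval, not in μ.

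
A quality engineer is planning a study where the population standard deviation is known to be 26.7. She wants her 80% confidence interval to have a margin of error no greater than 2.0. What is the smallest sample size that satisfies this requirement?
n ≥ 293

For margin E ≤ 2.0:
n ≥ (z* · σ / E)²
n ≥ (1.282 · 26.7 / 2.0)²
n ≥ 292.91

Minimum n = 293 (rounding up)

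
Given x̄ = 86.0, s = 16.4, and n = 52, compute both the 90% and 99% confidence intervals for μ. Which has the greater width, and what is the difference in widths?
99% CI is wider by 4.55

df = 51
90% CI: t* = 1.675, (82.19, 89.81), width = 2 · t* · s/√n = 7.62
99% CI: t* = 2.676, (79.91, 92.09), width = 2 · t* · s/√n = 12.17

The 99% CI is wider by 12.17 - 7.62 = 4.55.
Higher confidence requires a wider interval.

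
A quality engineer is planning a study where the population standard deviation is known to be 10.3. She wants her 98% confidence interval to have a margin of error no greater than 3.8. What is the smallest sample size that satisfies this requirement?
n ≥ 40

For margin E ≤ 3.8:
n ≥ (z* · σ / E)²
n ≥ (2.326 · 10.3 / 3.8)²
n ≥ 39.75

Minimum n = 40 (rounding up)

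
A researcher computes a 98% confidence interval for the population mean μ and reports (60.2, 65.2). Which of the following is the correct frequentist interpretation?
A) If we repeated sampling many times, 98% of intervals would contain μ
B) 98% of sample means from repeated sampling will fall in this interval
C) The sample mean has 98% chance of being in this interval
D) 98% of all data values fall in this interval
A

A) Correct — this is the frequentist long-run coverage interpretation.
B) Wrong — coverage applies to intervals containing μ, not to future x̄ values.
C) Wrong — x̄ is observed and sits in the interval by construction.
D) Wrong — a CI is about the parameter μ, not individual data values.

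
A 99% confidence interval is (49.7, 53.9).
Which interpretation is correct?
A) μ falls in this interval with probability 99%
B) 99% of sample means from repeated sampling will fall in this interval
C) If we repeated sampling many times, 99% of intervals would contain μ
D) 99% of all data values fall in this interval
C

A) Wrong — μ is fixed; the randomness lives in the interval, not in μ.
B) Wrong — coverage applies to intervals containing μ, not to future x̄ values.
C) Correct — this is the frequentist long-run coverage interpretation.
D) Wrong — a CI is about the parameter μ, not individual data values.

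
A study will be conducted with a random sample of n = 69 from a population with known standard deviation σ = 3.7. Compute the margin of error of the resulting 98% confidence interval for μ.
Margin of error = 1.04

Margin of error = z* · σ/√n
= 2.326 · 3.7/√69
= 2.326 · 3.7/8.3066
= 1.04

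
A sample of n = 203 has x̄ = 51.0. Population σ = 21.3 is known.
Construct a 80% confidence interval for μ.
(49.08, 52.92)

z-interval (σ known):
z* = 1.282 for 80% confidence

Margin of error = z* · σ/√n = 1.282 · 21.3/√203 = 1.92

CI: (51.0 - 1.92, 51.0 + 1.92) = (49.08, 52.92)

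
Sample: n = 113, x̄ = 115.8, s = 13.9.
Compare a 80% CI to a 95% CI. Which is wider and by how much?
95% CI is wider by 1.81

df = 112
80% CI: t* = 1.289, (114.11, 117.49), width = 2 · t* · s/√n = 3.37
95% CI: t* = 1.981, (113.21, 118.39), width = 2 · t* · s/√n = 5.18

The 95% CI is wider by 5.18 - 3.37 = 1.81.
Higher confidence requires a wider interval.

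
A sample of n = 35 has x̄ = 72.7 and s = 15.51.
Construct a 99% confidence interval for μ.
(65.55, 79.85)

t-interval (σ unknown):
df = n - 1 = 34
t* = 2.728 for 99% confidence

Margin of error = t* · s/√n = 2.728 · 15.51/√35 = 7.15

CI: (65.55, 79.85)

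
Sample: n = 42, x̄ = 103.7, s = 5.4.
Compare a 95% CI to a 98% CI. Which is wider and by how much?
98% CI is wider by 0.66

df = 41
95% CI: t* = 2.020, (102.02, 105.38), width = 2 · t* · s/√n = 3.37
98% CI: t* = 2.421, (101.68, 105.72), width = 2 · t* · s/√n = 4.03

The 98% CI is wider by 4.03 - 3.37 = 0.66.
Higher confidence requires a wider interval.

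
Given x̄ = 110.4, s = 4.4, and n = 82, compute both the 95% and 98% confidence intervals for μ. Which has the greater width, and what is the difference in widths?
98% CI is wider by 0.38

df = 81
95% CI: t* = 1.990, (109.43, 111.37), width = 2 · t* · s/√n = 1.93
98% CI: t* = 2.373, (109.25, 111.55), width = 2 · t* · s/√n = 2.31

The 98% CI is wider by 2.31 - 1.93 = 0.38.
Higher confidence requires a wider interval.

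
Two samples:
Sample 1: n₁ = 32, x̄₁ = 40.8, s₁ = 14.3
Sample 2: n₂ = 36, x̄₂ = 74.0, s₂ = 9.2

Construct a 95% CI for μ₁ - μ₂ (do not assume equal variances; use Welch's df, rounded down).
(-39.14, -27.26)

Difference: x̄₁ - x̄₂ = -33.20
SE = √(s₁²/n₁ + s₂²/n₂) = √(14.3²/32 + 9.2²/36) = 2.9566
df = 51.80 → 51 (Welch–Satterthwaite, rounded down)
t* = 2.008

CI: -33.20 ± 2.008 · 2.9566 = -33.20 ± 5.94 = (-39.14, -27.26)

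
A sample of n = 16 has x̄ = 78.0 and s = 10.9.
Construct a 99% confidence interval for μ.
(69.97, 86.03)

t-interval (σ unknown):
df = n - 1 = 15
t* = 2.947 for 99% confidence

Margin of error = t* · s/√n = 2.947 · 10.9/√16 = 8.03

CI: (69.97, 86.03)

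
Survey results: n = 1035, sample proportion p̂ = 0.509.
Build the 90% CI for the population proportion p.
(0.483, 0.535)

Proportion CI:
SE = √(p̂(1-p̂)/n) = √(0.509 · 0.491 / 1035) = 0.01554

z* = 1.645
Margin = z* · SE = 1.645 · 0.01554 = 0.0256

CI: 0.509 ± 0.0256 = (0.483, 0.535)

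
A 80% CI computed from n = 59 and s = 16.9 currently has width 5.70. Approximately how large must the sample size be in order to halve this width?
n ≈ 236

CI width ∝ 1/√n
To reduce width by factor 2, need √n to grow by 2 → need 2² = 4 times as many samples.

Current: n = 59, width = 5.70
New: n = 236, width ≈ 2.83

Width reduced by factor of 5.70/2.83 = 2.01.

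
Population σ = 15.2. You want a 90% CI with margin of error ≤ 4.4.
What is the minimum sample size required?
n ≥ 33

For margin E ≤ 4.4:
n ≥ (z* · σ / E)²
n ≥ (1.645 · 15.2 / 4.4)²
n ≥ 32.29

Minimum n = 33 (rounding up)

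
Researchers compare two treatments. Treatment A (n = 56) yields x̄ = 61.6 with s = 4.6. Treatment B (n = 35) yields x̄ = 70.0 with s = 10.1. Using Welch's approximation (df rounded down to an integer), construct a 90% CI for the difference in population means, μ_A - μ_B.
(-11.45, -5.35)

Difference: x̄₁ - x̄₂ = -8.40
SE = √(s₁²/n₁ + s₂²/n₂) = √(4.6²/56 + 10.1²/35) = 1.8145
df = 42.94 → 42 (Welch–Satterthwaite, rounded down)
t* = 1.682

CI: -8.40 ± 1.682 · 1.8145 = -8.40 ± 3.05 = (-11.45, -5.35)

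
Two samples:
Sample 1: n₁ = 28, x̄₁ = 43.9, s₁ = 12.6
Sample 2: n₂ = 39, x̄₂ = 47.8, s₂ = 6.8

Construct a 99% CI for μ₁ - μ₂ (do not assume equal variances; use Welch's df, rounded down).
(-11.00, 3.20)

Difference: x̄₁ - x̄₂ = -3.90
SE = √(s₁²/n₁ + s₂²/n₂) = √(12.6²/28 + 6.8²/39) = 2.6183
df = 38.28 → 38 (Welch–Satterthwaite, rounded down)
t* = 2.712

CI: -3.90 ± 2.712 · 2.6183 = -3.90 ± 7.10 = (-11.00, 3.20)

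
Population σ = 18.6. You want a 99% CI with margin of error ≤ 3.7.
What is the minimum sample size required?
n ≥ 168

For margin E ≤ 3.7:
n ≥ (z* · σ / E)²
n ≥ (2.576 · 18.6 / 3.7)²
n ≥ 167.69

Minimum n = 168 (rounding up)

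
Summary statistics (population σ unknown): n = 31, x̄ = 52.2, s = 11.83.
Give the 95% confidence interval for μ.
(47.86, 56.54)

t-interval (σ unknown):
df = n - 1 = 30
t* = 2.042 for 95% confidence

Margin of error = t* · s/√n = 2.042 · 11.83/√31 = 4.34

CI: (47.86, 56.54)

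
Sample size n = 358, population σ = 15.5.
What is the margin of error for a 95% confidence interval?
Margin of error = 1.61

Margin of error = z* · σ/√n
= 1.960 · 15.5/√358
= 1.960 · 15.5/18.9209
= 1.61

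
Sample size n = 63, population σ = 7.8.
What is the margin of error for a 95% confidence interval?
Margin of error = 1.93

Margin of error = z* · σ/√n
= 1.960 · 7.8/√63
= 1.960 · 7.8/7.9373
= 1.93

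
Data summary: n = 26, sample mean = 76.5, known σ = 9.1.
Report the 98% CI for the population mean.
(72.35, 80.65)

z-interval (σ known):
z* = 2.326 for 98% confidence

Margin of error = z* · σ/√n = 2.326 · 9.1/√26 = 4.15

CI: (76.5 - 4.15, 76.5 + 4.15) = (72.35, 80.65)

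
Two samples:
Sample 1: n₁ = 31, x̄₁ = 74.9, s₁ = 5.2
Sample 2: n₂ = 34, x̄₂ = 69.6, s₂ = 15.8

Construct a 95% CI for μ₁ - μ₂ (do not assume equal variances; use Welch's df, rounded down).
(-0.49, 11.09)

Difference: x̄₁ - x̄₂ = 5.30
SE = √(s₁²/n₁ + s₂²/n₂) = √(5.2²/31 + 15.8²/34) = 2.8661
df = 40.67 → 40 (Welch–Satterthwaite, rounded down)
t* = 2.021

CI: 5.30 ± 2.021 · 2.8661 = 5.30 ± 5.79 = (-0.49, 11.09)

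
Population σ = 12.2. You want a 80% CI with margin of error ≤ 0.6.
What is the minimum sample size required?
n ≥ 680

For margin E ≤ 0.6:
n ≥ (z* · σ / E)²
n ≥ (1.282 · 12.2 / 0.6)²
n ≥ 679.51

Minimum n = 680 (rounding up)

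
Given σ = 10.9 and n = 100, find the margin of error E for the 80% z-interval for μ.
Margin of error = 1.40

Margin of error = z* · σ/√n
= 1.282 · 10.9/√100
= 1.282 · 10.9/10.0000
= 1.40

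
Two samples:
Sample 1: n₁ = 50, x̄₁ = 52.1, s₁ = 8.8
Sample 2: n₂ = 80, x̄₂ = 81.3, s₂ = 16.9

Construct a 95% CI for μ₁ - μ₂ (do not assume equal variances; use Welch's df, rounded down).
(-33.68, -24.72)

Difference: x̄₁ - x̄₂ = -29.20
SE = √(s₁²/n₁ + s₂²/n₂) = √(8.8²/50 + 16.9²/80) = 2.2625
df = 124.60 → 124 (Welch–Satterthwaite, rounded down)
t* = 1.979

CI: -29.20 ± 1.979 · 2.2625 = -29.20 ± 4.48 = (-33.68, -24.72)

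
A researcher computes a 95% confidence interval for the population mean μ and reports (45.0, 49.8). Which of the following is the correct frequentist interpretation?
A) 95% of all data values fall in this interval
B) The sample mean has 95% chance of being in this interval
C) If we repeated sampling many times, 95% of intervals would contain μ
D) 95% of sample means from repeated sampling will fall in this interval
C

A) Wrong — a CI is about the parameter μ, not individual data values.
B) Wrong — x̄ is observed and sits in the interval by construction.
C) Correct — this is the frequentist long-run coverage interpretation.
D) Wrong — coverage applies to intervals containing μ, not to future x̄ values.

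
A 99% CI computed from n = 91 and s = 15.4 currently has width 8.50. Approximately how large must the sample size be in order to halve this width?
n ≈ 364

CI width ∝ 1/√n
To reduce width by factor 2, need √n to grow by 2 → need 2² = 4 times as many samples.

Current: n = 91, width = 8.50
New: n = 364, width ≈ 4.18

Width reduced by factor of 8.50/4.18 = 2.03.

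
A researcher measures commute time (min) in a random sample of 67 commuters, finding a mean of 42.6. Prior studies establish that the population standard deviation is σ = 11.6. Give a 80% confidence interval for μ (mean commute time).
(40.78, 44.42)

z-interval (σ known):
z* = 1.282 for 80% confidence

Margin of error = z* · σ/√n = 1.282 · 11.6/√67 = 1.82

CI: (42.6 - 1.82, 42.6 + 1.82) = (40.78, 44.42)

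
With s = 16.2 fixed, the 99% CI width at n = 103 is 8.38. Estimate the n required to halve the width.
n ≈ 412

CI width ∝ 1/√n
To reduce width by factor 2, need √n to grow by 2 → need 2² = 4 times as many samples.

Current: n = 103, width = 8.38
New: n = 412, width ≈ 4.13

Width reduced by factor of 8.38/4.13 = 2.03.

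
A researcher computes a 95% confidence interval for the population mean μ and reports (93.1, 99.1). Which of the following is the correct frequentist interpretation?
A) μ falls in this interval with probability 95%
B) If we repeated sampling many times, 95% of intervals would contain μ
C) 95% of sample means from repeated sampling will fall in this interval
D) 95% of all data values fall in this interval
B

A) Wrong — μ is fixed; the randomness lives in the interval, not in μ.
B) Correct — this is the frequentist long-run coverage interpretation.
C) Wrong — coverage applies to intervals containing μ, not to future x̄ values.
D) Wrong — a CI is about the parameter μ, not individual data values.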